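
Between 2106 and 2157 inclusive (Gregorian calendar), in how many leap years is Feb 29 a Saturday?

Leap years in 2106–2157: 13 of them.
Feb 29 weekday advances by 5 (mod 7) from one leap year to the next four years later (or differs when a century non-leap intervenes).
Leap-day weekdays: 2108:Wed 2112:Mon 2116:Sat✓ 2120:Thu 2124:Tue 2128:Sun 2132:Fri 2136:Wed 2140:Mon 2144:Sat✓ 2148:Thu 2152:Tue 2156:Sun
Saturday: 2116, 2144 → 2.

2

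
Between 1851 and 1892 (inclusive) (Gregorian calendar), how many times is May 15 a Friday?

Track May 15's weekday year by year (advancing +1, or +2 across a Feb 29):
  1851: Thu  1852: Sat (+2)  1853: Sun (+1)  1854: Mon (+1)  1855: Tue (+1)
  1856: Thu (+2)  1857: Fri (+1) ✓  1858: Sat (+1)  1859: Sun (+1)  1860: Tue (+2)
  1861: Wed (+1)  1862: Thu (+1)  1863: Fri (+1) ✓  1864: Sun (+2)  … (14 more years) …
  1879: Thu (+1)  1880: Sat (+2)  1881: Sun (+1)  1882: Mon (+1)  1883: Tue (+1)
  1884: Thu (+2)  1885: Fri (+1) ✓  1886: Sat (+1)  1887: Sun (+1)  1888: Tue (+2)
  1889: Wed (+1)  1890: Thu (+1)  1891: Fri (+1) ✓  1892: Sun (+2)
Friday years: 1857, 1863, 1868, 1874, 1885, 1891 — 6 in total.

6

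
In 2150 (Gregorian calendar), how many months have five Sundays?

4

A month of length L has five Sundays iff its first Sunday is on day ≤ L−28 (so day 1–3 in a 31-day month, 1–2 in a 30-day month, day 1 in a leap February).
Checking each month of 2150: Jan starts Thu (31d); Feb starts Sun (28d); Mar starts Sun (31d) ✓; Apr starts Wed (30d); May starts Fri (31d) ✓; Jun starts Mon (30d); Jul starts Wed (31d); Aug starts Sat (31d) ✓; Sep starts Tue (30d); Oct starts Thu (31d); Nov starts Sun (30d) ✓; Dec starts Tue (31d).
Five-Sunday months: March, May, August, November → 4.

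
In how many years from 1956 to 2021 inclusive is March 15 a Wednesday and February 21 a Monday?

2

Check each year's weekday for March 15 and February 21:
  1956: Thu/Tue  1957: Fri/Thu  1958: Sat/Fri  1959: Sun/Sat  1960: Tue/Sun  1961: Wed/Tue  1962: Thu/Wed  1963: Fri/Thu  1964: Sun/Fri  1965: Mon/Sun  1966: Tue/Mon  1967: Wed/Tue  1968: Fri/Wed  1969: Sat/Fri  …(38 more)…  2008: Sat/Thu  2009: Sun/Sat  2010: Mon/Sun  2011: Tue/Mon  2012: Thu/Tue  2013: Fri/Thu  2014: Sat/Fri  2015: Sun/Sat  2016: Tue/Sun  2017: Wed/Tue  2018: Thu/Wed  2019: Fri/Thu  2020: Sun/Fri  2021: Mon/Sun
Both conditions hold in: 1972, 2000 — 2.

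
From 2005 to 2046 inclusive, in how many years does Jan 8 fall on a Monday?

6

Track Jan 8's weekday year by year (advancing +1, or +2 across a Feb 29):
  2005: Sat  2006: Sun (+1)  2007: Mon (+1) ✓  2008: Tue (+1)  2009: Thu (+2)
  2010: Fri (+1)  2011: Sat (+1)  2012: Sun (+1)  2013: Tue (+2)  2014: Wed (+1)
  2015: Thu (+1)  2016: Fri (+1)  2017: Sun (+2)  2018: Mon (+1) ✓  … (14 more years) …
  2033: Sat (+2)  2034: Sun (+1)  2035: Mon (+1) ✓  2036: Tue (+1)  2037: Thu (+2)
  2038: Fri (+1)  2039: Sat (+1)  2040: Sun (+1)  2041: Tue (+2)  2042: Wed (+1)
  2043: Thu (+1)  2044: Fri (+1)  2045: Sun (+2)  2046: Mon (+1) ✓
Monday years: 2007, 2018, 2024, 2029, 2035, 2046 — 6 in total.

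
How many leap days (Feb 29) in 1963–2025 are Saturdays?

Leap years in 1963–2025: 16 of them.
Feb 29 weekday advances by 5 (mod 7) from one leap year to the next four years later (or differs when a century non-leap intervenes).
Leap-day weekdays: 1964:Sat✓ 1968:Thu 1972:Tue 1976:Sun 1980:Fri 1984:Wed 1988:Mon 1992:Sat✓ 1996:Thu 2000:Tue 2004:Sun 2008:Fri 2012:Wed 2016:Mon 2020:Sat✓ 2024:Thu
Saturday: 1964, 1992, 2020 → 3.

3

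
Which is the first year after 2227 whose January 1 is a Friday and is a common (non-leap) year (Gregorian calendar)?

Jan 1 advances by 2 weekdays after a leap year and by 1 after a common year.
2227: Jan 1 is Monday.
2228: Tuesday (leap)
2229: Thursday
2230: Friday
2230 begins on a Friday and is a common year.

2230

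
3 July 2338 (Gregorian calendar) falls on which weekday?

Sunday

January 1, 2338 is a Saturday.
July 3 is day 184 of the year, i.e. 183 days after Jan 1.
183 mod 7 = 1, so advance 1 weekday from Saturday: Sunday.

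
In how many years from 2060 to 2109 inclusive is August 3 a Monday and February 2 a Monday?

6

Check each year's weekday for August 3 and February 2:
  2060: Tue/Mon  2061: Wed/Wed  2062: Thu/Thu  2063: Fri/Fri  2064: Sun/Sat  2065: Mon/Mon ✓  2066: Tue/Tue  2067: Wed/Wed  2068: Fri/Thu  2069: Sat/Sat  2070: Sun/Sun  2071: Mon/Mon ✓  2072: Wed/Tue  2073: Thu/Thu  …(22 more)…  2096: Fri/Thu  2097: Sat/Sat  2098: Sun/Sun  2099: Mon/Mon ✓  2100: Tue/Tue  2101: Wed/Wed  2102: Thu/Thu  2103: Fri/Fri  2104: Sun/Sat  2105: Mon/Mon ✓  2106: Tue/Tue  2107: Wed/Wed  2108: Fri/Thu  2109: Sat/Sat
Both conditions hold in: 2065, 2071, 2082, 2093, 2099, 2105 — 6.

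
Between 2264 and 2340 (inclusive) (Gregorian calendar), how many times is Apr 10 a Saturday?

Track Apr 10's weekday year by year (advancing +1, or +2 across a Feb 29):
  2264: Sun  2265: Mon (+1)  2266: Tue (+1)  2267: Wed (+1)  2268: Fri (+2)
  2269: Sat (+1) ✓  2270: Sun (+1)  2271: Mon (+1)  2272: Wed (+2)  2273: Thu (+1)
  2274: Fri (+1)  2275: Sat (+1) ✓  2276: Mon (+2)  2277: Tue (+1)  … (49 more years) …
  2327: Sun (+1)  2328: Tue (+2)  2329: Wed (+1)  2330: Thu (+1)  2331: Fri (+1)
  2332: Sun (+2)  2333: Mon (+1)  2334: Tue (+1)  2335: Wed (+1)  2336: Fri (+2)
  2337: Sat (+1) ✓  2338: Sun (+1)  2339: Mon (+1)  2340: Wed (+2)
Saturday years: 2269, 2275, 2280, 2286, 2297, 2309, 2315, 2320, 2326, 2337 — 10 in total.

10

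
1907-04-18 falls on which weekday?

Thursday

January 1, 1907 is a Tuesday.
April 18 is day 108 of the year, i.e. 107 days after Jan 1.
107 mod 7 = 2, so advance 2 weekdays from Tuesday: Thursday.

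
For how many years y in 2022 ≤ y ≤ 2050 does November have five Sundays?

8

November has 30 days; it has five Sundays when Sunday falls among the first (month-length − 28) days — i.e. when November 1 is one of Sunday/Saturday.
November 1 by year: 2022:Tue 2023:Wed 2024:Fri 2025:Sat✓ 2026:Sun✓ 2027:Mon 2028:Wed 2029:Thu 2030:Fri 2031:Sat✓ 2032:Mon 2033:Tue 2034:Wed 2035:Thu 2036:Sat✓ 2037:Sun✓ 2038:Mon 2039:Tue 2040:Thu 2041:Fri 2042:Sat✓ 2043:Sun✓ 2044:Tue 2045:Wed 2046:Thu 2047:Fri 2048:Sun✓ 2049:Mon 2050:Tue
Years with five Sundays: 2025, 2026, 2031, 2036, 2037, 2042, 2043, 2048 → 8.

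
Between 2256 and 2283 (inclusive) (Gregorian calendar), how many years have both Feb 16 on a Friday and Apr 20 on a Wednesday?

Check each year's weekday for Feb 16 and Apr 20:
  2256: Sat/Sun  2257: Mon/Mon  2258: Tue/Tue  2259: Wed/Wed  2260: Thu/Fri  2261: Sat/Sat  2262: Sun/Sun  2263: Mon/Mon  2264: Tue/Wed  2265: Thu/Thu  2266: Fri/Fri  2267: Sat/Sat  2268: Sun/Mon  2269: Tue/Tue  2270: Wed/Wed  2271: Thu/Thu  2272: Fri/Sat  2273: Sun/Sun  2274: Mon/Mon  2275: Tue/Tue  2276: Wed/Thu  2277: Fri/Fri  2278: Sat/Sat  2279: Sun/Sun  2280: Mon/Tue  2281: Wed/Wed  2282: Thu/Thu  2283: Fri/Fri
Both conditions hold in: no year — 0.

0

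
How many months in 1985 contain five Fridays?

4

A month of length L has five Fridays iff its first Friday is on day ≤ L−28 (so day 1–3 in a 31-day month, 1–2 in a 30-day month, day 1 in a leap February).
Checking each month of 1985: Jan starts Tue (31d); Feb starts Fri (28d); Mar starts Fri (31d) ✓; Apr starts Mon (30d); May starts Wed (31d) ✓; Jun starts Sat (30d); Jul starts Mon (31d); Aug starts Thu (31d) ✓; Sep starts Sun (30d); Oct starts Tue (31d); Nov starts Fri (30d) ✓; Dec starts Sun (31d).
Five-Friday months: March, May, August, November → 4.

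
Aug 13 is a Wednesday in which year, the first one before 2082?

2081

From one year to the next, a fixed date's weekday advances by 1, or by 2 when a Feb 29 lies between the two dates.
2082: August 13 is Thursday.
2081: Wednesday (−1)
Aug 13 falls on a Wednesday in 2081.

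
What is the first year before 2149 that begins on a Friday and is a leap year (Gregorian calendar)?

Jan 1 advances by 2 weekdays after a leap year and by 1 after a common year.
2149: Jan 1 is Wednesday.
2148: Monday (leap)
2147: Sunday
2146: Saturday
2145: Friday
2144: Wednesday (leap)
2143: Tuesday
2142: Monday
2141: Sunday
2140: Friday (leap)
2140 begins on a Friday and is a leap year.

2140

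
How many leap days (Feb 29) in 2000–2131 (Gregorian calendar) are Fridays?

5

Leap years in 2000–2131: 32 of them.
Feb 29 weekday advances by 5 (mod 7) from one leap year to the next four years later (or differs when a century non-leap intervenes).
Leap-day weekdays: 2000:Tue 2004:Sun 2008:Fri✓ 2012:Wed 2016:Mon 2020:Sat 2024:Thu 2028:Tue 2032:Sun 2036:Fri✓ 2040:Wed 2044:Mon 2048:Sat …(6 more)… 2076:Sat 2080:Thu 2084:Tue 2088:Sun 2092:Fri✓ 2096:Wed 2104:Fri✓ 2108:Wed 2112:Mon 2116:Sat 2120:Thu 2124:Tue 2128:Sun
Friday: 2008, 2036, 2064, 2092, 2104 → 5.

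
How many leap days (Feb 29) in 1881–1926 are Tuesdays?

1

Leap years in 1881–1926: 10 of them.
Feb 29 weekday advances by 5 (mod 7) from one leap year to the next four years later (or differs when a century non-leap intervenes).
Leap-day weekdays: 1884:Fri 1888:Wed 1892:Mon 1896:Sat 1904:Mon 1908:Sat 1912:Thu 1916:Tue✓ 1920:Sun 1924:Fri
Tuesday: 1916 → 1.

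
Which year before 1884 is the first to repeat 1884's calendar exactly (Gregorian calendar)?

Two years share a calendar iff Jan 1 falls on the same weekday and both are leap or both are common. 1884: Jan 1 is Tuesday, leap year.
1883: Jan 1 Monday, common
1882: Jan 1 Sunday, common
1881: Jan 1 Saturday, common
1880: Jan 1 Thursday, leap
1879: Jan 1 Wednesday, common
1878: Jan 1 Tuesday, common
1877: Jan 1 Monday, common
1876: Jan 1 Saturday, leap
1875: Jan 1 Friday, common
1874: Jan 1 Thursday, common
1873: Jan 1 Wednesday, common
1872: Jan 1 Monday, leap
1871: Jan 1 Sunday, common
1870: Jan 1 Saturday, common
1869: Jan 1 Friday, common
1868: Jan 1 Wednesday, leap
1867: Jan 1 Tuesday, common
1866: Jan 1 Monday, common
1865: Jan 1 Sunday, common
1864: Jan 1 Friday, leap
1863: Jan 1 Thursday, common
1862: Jan 1 Wednesday, common
1861: Jan 1 Tuesday, common
1860: Jan 1 Sunday, leap
1859: Jan 1 Saturday, common
1858: Jan 1 Friday, common
1857: Jan 1 Thursday, common
1856: Jan 1 Tuesday, leap
1856 matches on both conditions.

1856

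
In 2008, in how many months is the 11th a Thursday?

2

Check the 11th of each month of 2008: Jan 11: Fri, Feb 11: Mon, Mar 11: Tue, Apr 11: Fri, May 11: Sun, Jun 11: Wed, Jul 11: Fri, Aug 11: Mon, Sep 11: Thu, Oct 11: Sat, Nov 11: Tue, Dec 11: Thu.
Thursday occurs in September, December — 2 months.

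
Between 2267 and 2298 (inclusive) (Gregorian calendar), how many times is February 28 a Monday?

5

Track February 28's weekday year by year (advancing +1, or +2 across a Feb 29):
  2267: Thu  2268: Fri (+1)  2269: Sun (+2)  2270: Mon (+1) ✓  2271: Tue (+1)
  2272: Wed (+1)  2273: Fri (+2)  2274: Sat (+1)  2275: Sun (+1)  2276: Mon (+1) ✓
  2277: Wed (+2)  2278: Thu (+1)  2279: Fri (+1)  2280: Sat (+1)  … (4 more years) …
  2285: Sat (+2)  2286: Sun (+1)  2287: Mon (+1) ✓  2288: Tue (+1)  2289: Thu (+2)
  2290: Fri (+1)  2291: Sat (+1)  2292: Sun (+1)  2293: Tue (+2)  2294: Wed (+1)
  2295: Thu (+1)  2296: Fri (+1)  2297: Sun (+2)  2298: Mon (+1) ✓
Monday years: 2270, 2276, 2281, 2287, 2298 — 5 in total.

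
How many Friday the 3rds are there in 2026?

Check the 3rd of each month of 2026: Jan 3: Sat, Feb 3: Tue, Mar 3: Tue, Apr 3: Fri, May 3: Sun, Jun 3: Wed, Jul 3: Fri, Aug 3: Mon, Sep 3: Thu, Oct 3: Sat, Nov 3: Tue, Dec 3: Thu.
Friday occurs in April, July — 2 months.

2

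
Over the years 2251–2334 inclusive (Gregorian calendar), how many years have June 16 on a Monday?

Track June 16's weekday year by year (advancing +1, or +2 across a Feb 29):
  2251: Mon ✓  2252: Wed (+2)  2253: Thu (+1)  2254: Fri (+1)  2255: Sat (+1)
  2256: Mon (+2) ✓  2257: Tue (+1)  2258: Wed (+1)  2259: Thu (+1)  2260: Sat (+2)
  2261: Sun (+1)  2262: Mon (+1) ✓  2263: Tue (+1)  2264: Thu (+2)  … (56 more years) …
  2321: Thu (+1)  2322: Fri (+1)  2323: Sat (+1)  2324: Mon (+2) ✓  2325: Tue (+1)
  2326: Wed (+1)  2327: Thu (+1)  2328: Sat (+2)  2329: Sun (+1)  2330: Mon (+1) ✓
  2331: Tue (+1)  2332: Thu (+2)  2333: Fri (+1)  2334: Sat (+1)
Monday years: 2251, 2256, 2262, 2273, 2279, 2284, 2290, 2302, 2313, 2319, 2324, 2330 — 12 in total.

12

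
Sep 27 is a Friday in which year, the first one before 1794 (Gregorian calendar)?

From one year to the next, a fixed date's weekday advances by 1, or by 2 when a Feb 29 lies between the two dates.
1794: September 27 is Saturday.
1793: Friday (−1)
Sep 27 falls on a Friday in 1793.

1793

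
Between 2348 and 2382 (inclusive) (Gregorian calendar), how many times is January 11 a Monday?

5

Track January 11's weekday year by year (advancing +1, or +2 across a Feb 29):
  2348: Sun  2349: Tue (+2)  2350: Wed (+1)  2351: Thu (+1)  2352: Fri (+1)
  2353: Sun (+2)  2354: Mon (+1) ✓  2355: Tue (+1)  2356: Wed (+1)  2357: Fri (+2)
  2358: Sat (+1)  2359: Sun (+1)  2360: Mon (+1) ✓  2361: Wed (+2)  … (7 more years) …
  2369: Sat (+2)  2370: Sun (+1)  2371: Mon (+1) ✓  2372: Tue (+1)  2373: Thu (+2)
  2374: Fri (+1)  2375: Sat (+1)  2376: Sun (+1)  2377: Tue (+2)  2378: Wed (+1)
  2379: Thu (+1)  2380: Fri (+1)  2381: Sun (+2)  2382: Mon (+1) ✓
Monday years: 2354, 2360, 2365, 2371, 2382 — 5 in total.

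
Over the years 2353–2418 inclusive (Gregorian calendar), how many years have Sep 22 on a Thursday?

Track Sep 22's weekday year by year (advancing +1, or +2 across a Feb 29):
  2353: Tue  2354: Wed (+1)  2355: Thu (+1) ✓  2356: Sat (+2)  2357: Sun (+1)
  2358: Mon (+1)  2359: Tue (+1)  2360: Thu (+2) ✓  2361: Fri (+1)  2362: Sat (+1)
  2363: Sun (+1)  2364: Tue (+2)  2365: Wed (+1)  2366: Thu (+1) ✓  … (38 more years) …
  2405: Thu (+1) ✓  2406: Fri (+1)  2407: Sat (+1)  2408: Mon (+2)  2409: Tue (+1)
  2410: Wed (+1)  2411: Thu (+1) ✓  2412: Sat (+2)  2413: Sun (+1)  2414: Mon (+1)
  2415: Tue (+1)  2416: Thu (+2) ✓  2417: Fri (+1)  2418: Sat (+1)
Thursday years: 2355, 2360, 2366, 2377, 2383, 2388, 2394, 2405, 2411, 2416 — 10 in total.

10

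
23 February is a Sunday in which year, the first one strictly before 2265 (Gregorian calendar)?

2262

From one year to the next, a fixed date's weekday advances by 1, or by 2 when a Feb 29 lies between the two dates.
2265: February 23 is Thursday.
2264: Tuesday (−2)
2263: Monday (−1)
2262: Sunday (−1)
23 February falls on a Sunday in 2262.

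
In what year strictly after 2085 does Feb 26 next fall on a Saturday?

2089

From one year to the next, a fixed date's weekday advances by 1, or by 2 when a Feb 29 lies between the two dates.
2085: February 26 is Monday.
2086: Tuesday (+1)
2087: Wednesday (+1)
2088: Thursday (+1)
2089: Saturday (+2)
Feb 26 falls on a Saturday in 2089.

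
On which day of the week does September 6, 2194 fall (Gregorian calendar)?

Saturday

January 1, 2194 is a Wednesday.
September 6 is day 249 of the year, i.e. 248 days after Jan 1.
248 mod 7 = 3, so advance 3 weekdays from Wednesday: Saturday.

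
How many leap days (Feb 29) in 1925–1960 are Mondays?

2

Leap years in 1925–1960: 9 of them.
Feb 29 weekday advances by 5 (mod 7) from one leap year to the next four years later (or differs when a century non-leap intervenes).
Leap-day weekdays: 1928:Wed 1932:Mon✓ 1936:Sat 1940:Thu 1944:Tue 1948:Sun 1952:Fri 1956:Wed 1960:Mon✓
Monday: 1932, 1960 → 2.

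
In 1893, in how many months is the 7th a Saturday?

2

Check the 7th of each month of 1893: Jan 7: Sat, Feb 7: Tue, Mar 7: Tue, Apr 7: Fri, May 7: Sun, Jun 7: Wed, Jul 7: Fri, Aug 7: Mon, Sep 7: Thu, Oct 7: Sat, Nov 7: Tue, Dec 7: Thu.
Saturday occurs in January, October — 2 months.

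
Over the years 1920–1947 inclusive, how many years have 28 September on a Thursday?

Track 28 September's weekday year by year (advancing +1, or +2 across a Feb 29):
  1920: Tue  1921: Wed (+1)  1922: Thu (+1) ✓  1923: Fri (+1)  1924: Sun (+2)
  1925: Mon (+1)  1926: Tue (+1)  1927: Wed (+1)  1928: Fri (+2)  1929: Sat (+1)
  1930: Sun (+1)  1931: Mon (+1)  1932: Wed (+2)  1933: Thu (+1) ✓  1934: Fri (+1)
  1935: Sat (+1)  1936: Mon (+2)  1937: Tue (+1)  1938: Wed (+1)  1939: Thu (+1) ✓
  1940: Sat (+2)  1941: Sun (+1)  1942: Mon (+1)  1943: Tue (+1)  1944: Thu (+2) ✓
  1945: Fri (+1)  1946: Sat (+1)  1947: Sun (+1)
Thursday years: 1922, 1933, 1939, 1944 — 4 in total.

4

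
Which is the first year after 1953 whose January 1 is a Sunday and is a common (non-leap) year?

Jan 1 advances by 2 weekdays after a leap year and by 1 after a common year.
1953: Jan 1 is Thursday.
1954: Friday
1955: Saturday
1956: Sunday (leap)
1957: Tuesday
1958: Wednesday
1959: Thursday
1960: Friday (leap)
1961: Sunday
1961 begins on a Sunday and is a common year.

1961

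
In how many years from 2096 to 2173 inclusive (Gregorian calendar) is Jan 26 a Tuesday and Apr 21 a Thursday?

Check each year's weekday for Jan 26 and Apr 21:
  2096: Thu/Sat  2097: Sat/Sun  2098: Sun/Mon  2099: Mon/Tue  2100: Tue/Wed  2101: Wed/Thu  2102: Thu/Fri  2103: Fri/Sat  2104: Sat/Mon  2105: Mon/Tue  2106: Tue/Wed  2107: Wed/Thu  2108: Thu/Sat  2109: Sat/Sun  …(50 more)…  2160: Sat/Mon  2161: Mon/Tue  2162: Tue/Wed  2163: Wed/Thu  2164: Thu/Sat  2165: Sat/Sun  2166: Sun/Mon  2167: Mon/Tue  2168: Tue/Thu ✓  2169: Thu/Fri  2170: Fri/Sat  2171: Sat/Sun  2172: Sun/Tue  2173: Tue/Wed
Both conditions hold in: 2112, 2140, 2168 — 3.

3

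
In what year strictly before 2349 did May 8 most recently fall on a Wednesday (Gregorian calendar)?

From one year to the next, a fixed date's weekday advances by 1, or by 2 when a Feb 29 lies between the two dates.
2349: May 8 is Sunday.
2348: Saturday (−1)
2347: Thursday (−2)
2346: Wednesday (−1)
May 8 falls on a Wednesday in 2346.

2346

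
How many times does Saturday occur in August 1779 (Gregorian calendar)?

4

August 1779 has 31 days and begins on Sunday.
The first Saturday is August 7.
Saturdays fall on 7, 14, 21, 28 — that's 4.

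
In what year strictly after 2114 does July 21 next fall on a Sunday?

2115

From one year to the next, a fixed date's weekday advances by 1, or by 2 when a Feb 29 lies between the two dates.
2114: July 21 is Saturday.
2115: Sunday (+1)
July 21 falls on a Sunday in 2115.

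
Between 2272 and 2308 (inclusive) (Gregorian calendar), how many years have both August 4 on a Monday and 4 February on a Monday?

Check each year's weekday for August 4 and 4 February:
  2272: Sun/Sun  2273: Mon/Tue  2274: Tue/Wed  2275: Wed/Thu  2276: Fri/Fri  2277: Sat/Sun  2278: Sun/Mon  2279: Mon/Tue  2280: Wed/Wed  2281: Thu/Fri  2282: Fri/Sat  2283: Sat/Sun  2284: Mon/Mon ✓  2285: Tue/Wed  …(9 more)…  2295: Sun/Mon  2296: Tue/Tue  2297: Wed/Thu  2298: Thu/Fri  2299: Fri/Sat  2300: Sat/Sun  2301: Sun/Mon  2302: Mon/Tue  2303: Tue/Wed  2304: Thu/Thu  2305: Fri/Sat  2306: Sat/Sun  2307: Sun/Mon  2308: Tue/Tue
Both conditions hold in: 2284 — 1.

1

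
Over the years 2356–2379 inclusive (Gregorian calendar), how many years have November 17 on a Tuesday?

3

Track November 17's weekday year by year (advancing +1, or +2 across a Feb 29):
  2356: Sat  2357: Sun (+1)  2358: Mon (+1)  2359: Tue (+1) ✓  2360: Thu (+2)
  2361: Fri (+1)  2362: Sat (+1)  2363: Sun (+1)  2364: Tue (+2) ✓  2365: Wed (+1)
  2366: Thu (+1)  2367: Fri (+1)  2368: Sun (+2)  2369: Mon (+1)  2370: Tue (+1) ✓
  2371: Wed (+1)  2372: Fri (+2)  2373: Sat (+1)  2374: Sun (+1)  2375: Mon (+1)
  2376: Wed (+2)  2377: Thu (+1)  2378: Fri (+1)  2379: Sat (+1)
Tuesday years: 2359, 2364, 2370 — 3 in total.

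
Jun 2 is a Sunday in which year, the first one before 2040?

2030

From one year to the next, a fixed date's weekday advances by 1, or by 2 when a Feb 29 lies between the two dates.
2040: June 2 is Saturday.
2039: Thursday (−2)
2038: Wednesday (−1)
2037: Tuesday (−1)
2036: Monday (−1)
2035: Saturday (−2)
2034: Friday (−1)
2033: Thursday (−1)
2032: Wednesday (−1)
2031: Monday (−2)
2030: Sunday (−1)
Jun 2 falls on a Sunday in 2030.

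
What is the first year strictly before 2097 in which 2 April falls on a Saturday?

2095

From one year to the next, a fixed date's weekday advances by 1, or by 2 when a Feb 29 lies between the two dates.
2097: April 2 is Tuesday.
2096: Monday (−1)
2095: Saturday (−2)
2 April falls on a Saturday in 2095.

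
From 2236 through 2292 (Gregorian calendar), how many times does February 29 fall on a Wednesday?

2

Leap years in 2236–2292: 15 of them.
Feb 29 weekday advances by 5 (mod 7) from one leap year to the next four years later (or differs when a century non-leap intervenes).
Leap-day weekdays: 2236:Mon 2240:Sat 2244:Thu 2248:Tue 2252:Sun 2256:Fri 2260:Wed✓ 2264:Mon 2268:Sat 2272:Thu 2276:Tue 2280:Sun 2284:Fri 2288:Wed✓ 2292:Mon
Wednesday: 2260, 2288 → 2.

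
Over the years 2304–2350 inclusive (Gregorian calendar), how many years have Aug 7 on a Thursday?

Track Aug 7's weekday year by year (advancing +1, or +2 across a Feb 29):
  2304: Sun  2305: Mon (+1)  2306: Tue (+1)  2307: Wed (+1)  2308: Fri (+2)
  2309: Sat (+1)  2310: Sun (+1)  2311: Mon (+1)  2312: Wed (+2)  2313: Thu (+1) ✓
  2314: Fri (+1)  2315: Sat (+1)  2316: Mon (+2)  2317: Tue (+1)  … (19 more years) …
  2337: Sat (+1)  2338: Sun (+1)  2339: Mon (+1)  2340: Wed (+2)  2341: Thu (+1) ✓
  2342: Fri (+1)  2343: Sat (+1)  2344: Mon (+2)  2345: Tue (+1)  2346: Wed (+1)
  2347: Thu (+1) ✓  2348: Sat (+2)  2349: Sun (+1)  2350: Mon (+1)
Thursday years: 2313, 2319, 2324, 2330, 2341, 2347 — 6 in total.

6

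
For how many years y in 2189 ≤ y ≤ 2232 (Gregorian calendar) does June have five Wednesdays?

13

June has 30 days; it has five Wednesdays when Wednesday falls among the first (month-length − 28) days — i.e. when June 1 is one of Wednesday/Tuesday.
June 1 by year: 2189:Mon 2190:Tue✓ 2191:Wed✓ 2192:Fri 2193:Sat 2194:Sun 2195:Mon 2196:Wed✓ 2197:Thu 2198:Fri 2199:Sat 2200:Sun 2201:Mon 2202:Tue✓ 2203:Wed✓ …(14 more)… 2218:Mon 2219:Tue✓ 2220:Thu 2221:Fri 2222:Sat 2223:Sun 2224:Tue✓ 2225:Wed✓ 2226:Thu 2227:Fri 2228:Sun 2229:Mon 2230:Tue✓ 2231:Wed✓ 2232:Fri
Years with five Wednesdays: 2190, 2191, 2196, 2202, 2203, 2208, 2213, 2214, 2219, 2224, 2225, 2230, 2231 → 13.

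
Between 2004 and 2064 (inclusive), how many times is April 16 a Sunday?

Track April 16's weekday year by year (advancing +1, or +2 across a Feb 29):
  2004: Fri  2005: Sat (+1)  2006: Sun (+1) ✓  2007: Mon (+1)  2008: Wed (+2)
  2009: Thu (+1)  2010: Fri (+1)  2011: Sat (+1)  2012: Mon (+2)  2013: Tue (+1)
  2014: Wed (+1)  2015: Thu (+1)  2016: Sat (+2)  2017: Sun (+1) ✓  … (33 more years) …
  2051: Sun (+1) ✓  2052: Tue (+2)  2053: Wed (+1)  2054: Thu (+1)  2055: Fri (+1)
  2056: Sun (+2) ✓  2057: Mon (+1)  2058: Tue (+1)  2059: Wed (+1)  2060: Fri (+2)
  2061: Sat (+1)  2062: Sun (+1) ✓  2063: Mon (+1)  2064: Wed (+2)
Sunday years: 2006, 2017, 2023, 2028, 2034, 2045, 2051, 2056, 2062 — 9 in total.

9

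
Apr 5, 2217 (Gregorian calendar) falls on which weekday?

Saturday

January 1, 2217 is a Wednesday.
April 5 is day 95 of the year, i.e. 94 days after Jan 1.
94 mod 7 = 3, so advance 3 weekdays from Wednesday: Saturday.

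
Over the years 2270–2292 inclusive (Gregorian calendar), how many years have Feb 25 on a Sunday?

3

Track Feb 25's weekday year by year (advancing +1, or +2 across a Feb 29):
  2270: Fri  2271: Sat (+1)  2272: Sun (+1) ✓  2273: Tue (+2)  2274: Wed (+1)
  2275: Thu (+1)  2276: Fri (+1)  2277: Sun (+2) ✓  2278: Mon (+1)  2279: Tue (+1)
  2280: Wed (+1)  2281: Fri (+2)  2282: Sat (+1)  2283: Sun (+1) ✓  2284: Mon (+1)
  2285: Wed (+2)  2286: Thu (+1)  2287: Fri (+1)  2288: Sat (+1)  2289: Mon (+2)
  2290: Tue (+1)  2291: Wed (+1)  2292: Thu (+1)
Sunday years: 2272, 2277, 2283 — 3 in total.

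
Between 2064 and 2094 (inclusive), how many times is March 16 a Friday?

Track March 16's weekday year by year (advancing +1, or +2 across a Feb 29):
  2064: Sun  2065: Mon (+1)  2066: Tue (+1)  2067: Wed (+1)  2068: Fri (+2) ✓
  2069: Sat (+1)  2070: Sun (+1)  2071: Mon (+1)  2072: Wed (+2)  2073: Thu (+1)
  2074: Fri (+1) ✓  2075: Sat (+1)  2076: Mon (+2)  2077: Tue (+1)  … (3 more years) …
  2081: Sun (+1)  2082: Mon (+1)  2083: Tue (+1)  2084: Thu (+2)  2085: Fri (+1) ✓
  2086: Sat (+1)  2087: Sun (+1)  2088: Tue (+2)  2089: Wed (+1)  2090: Thu (+1)
  2091: Fri (+1) ✓  2092: Sun (+2)  2093: Mon (+1)  2094: Tue (+1)
Friday years: 2068, 2074, 2085, 2091 — 4 in total.

4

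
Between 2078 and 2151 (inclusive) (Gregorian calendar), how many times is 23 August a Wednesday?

Track 23 August's weekday year by year (advancing +1, or +2 across a Feb 29):
  2078: Tue  2079: Wed (+1) ✓  2080: Fri (+2)  2081: Sat (+1)  2082: Sun (+1)
  2083: Mon (+1)  2084: Wed (+2) ✓  2085: Thu (+1)  2086: Fri (+1)  2087: Sat (+1)
  2088: Mon (+2)  2089: Tue (+1)  2090: Wed (+1) ✓  2091: Thu (+1)  … (46 more years) …
  2138: Sat (+1)  2139: Sun (+1)  2140: Tue (+2)  2141: Wed (+1) ✓  2142: Thu (+1)
  2143: Fri (+1)  2144: Sun (+2)  2145: Mon (+1)  2146: Tue (+1)  2147: Wed (+1) ✓
  2148: Fri (+2)  2149: Sat (+1)  2150: Sun (+1)  2151: Mon (+1)
Wednesday years: 2079, 2084, 2090, 2102, 2113, 2119, 2124, 2130, 2141, 2147 — 10 in total.

10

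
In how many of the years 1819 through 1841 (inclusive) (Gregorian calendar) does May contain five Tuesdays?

May has 31 days; it has five Tuesdays when Tuesday falls among the first (month-length − 28) days — i.e. when May 1 is one of Tuesday/Monday/Sunday.
May 1 by year: 1819:Sat 1820:Mon✓ 1821:Tue✓ 1822:Wed 1823:Thu 1824:Sat 1825:Sun✓ 1826:Mon✓ 1827:Tue✓ 1828:Thu 1829:Fri 1830:Sat 1831:Sun✓ 1832:Tue✓ 1833:Wed 1834:Thu 1835:Fri 1836:Sun✓ 1837:Mon✓ 1838:Tue✓ 1839:Wed 1840:Fri 1841:Sat
Years with five Tuesdays: 1820, 1821, 1825, 1826, 1827, 1831, 1832, 1836, 1837, 1838 → 10.

10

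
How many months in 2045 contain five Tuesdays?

4

A month of length L has five Tuesdays iff its first Tuesday is on day ≤ L−28 (so day 1–3 in a 31-day month, 1–2 in a 30-day month, day 1 in a leap February).
Checking each month of 2045: Jan starts Sun (31d) ✓; Feb starts Wed (28d); Mar starts Wed (31d); Apr starts Sat (30d); May starts Mon (31d) ✓; Jun starts Thu (30d); Jul starts Sat (31d); Aug starts Tue (31d) ✓; Sep starts Fri (30d); Oct starts Sun (31d) ✓; Nov starts Wed (30d); Dec starts Fri (31d).
Five-Tuesday months: January, May, August, October → 4.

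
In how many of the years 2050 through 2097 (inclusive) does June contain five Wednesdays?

14

June has 30 days; it has five Wednesdays when Wednesday falls among the first (month-length − 28) days — i.e. when June 1 is one of Wednesday/Tuesday.
June 1 by year: 2050:Wed✓ 2051:Thu 2052:Sat 2053:Sun 2054:Mon 2055:Tue✓ 2056:Thu 2057:Fri 2058:Sat 2059:Sun 2060:Tue✓ 2061:Wed✓ 2062:Thu 2063:Fri 2064:Sun …(18 more)… 2083:Tue✓ 2084:Thu 2085:Fri 2086:Sat 2087:Sun 2088:Tue✓ 2089:Wed✓ 2090:Thu 2091:Fri 2092:Sun 2093:Mon 2094:Tue✓ 2095:Wed✓ 2096:Fri 2097:Sat
Years with five Wednesdays: 2050, 2055, 2060, 2061, 2066, 2067, 2072, 2077, 2078, 2083, 2088, 2089, 2094, 2095 → 14.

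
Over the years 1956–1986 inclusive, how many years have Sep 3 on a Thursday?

4

Track Sep 3's weekday year by year (advancing +1, or +2 across a Feb 29):
  1956: Mon  1957: Tue (+1)  1958: Wed (+1)  1959: Thu (+1) ✓  1960: Sat (+2)
  1961: Sun (+1)  1962: Mon (+1)  1963: Tue (+1)  1964: Thu (+2) ✓  1965: Fri (+1)
  1966: Sat (+1)  1967: Sun (+1)  1968: Tue (+2)  1969: Wed (+1)  … (3 more years) …
  1973: Mon (+1)  1974: Tue (+1)  1975: Wed (+1)  1976: Fri (+2)  1977: Sat (+1)
  1978: Sun (+1)  1979: Mon (+1)  1980: Wed (+2)  1981: Thu (+1) ✓  1982: Fri (+1)
  1983: Sat (+1)  1984: Mon (+2)  1985: Tue (+1)  1986: Wed (+1)
Thursday years: 1959, 1964, 1970, 1981 — 4 in total.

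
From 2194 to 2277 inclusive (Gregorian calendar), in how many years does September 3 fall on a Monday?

12

Track September 3's weekday year by year (advancing +1, or +2 across a Feb 29):
  2194: Wed  2195: Thu (+1)  2196: Sat (+2)  2197: Sun (+1)  2198: Mon (+1) ✓
  2199: Tue (+1)  2200: Wed (+1)  2201: Thu (+1)  2202: Fri (+1)  2203: Sat (+1)
  2204: Mon (+2) ✓  2205: Tue (+1)  2206: Wed (+1)  2207: Thu (+1)  … (56 more years) …
  2264: Sat (+2)  2265: Sun (+1)  2266: Mon (+1) ✓  2267: Tue (+1)  2268: Thu (+2)
  2269: Fri (+1)  2270: Sat (+1)  2271: Sun (+1)  2272: Tue (+2)  2273: Wed (+1)
  2274: Thu (+1)  2275: Fri (+1)  2276: Sun (+2)  2277: Mon (+1) ✓
Monday years: 2198, 2204, 2210, 2221, 2227, 2232, 2238, 2249, 2255, 2260, 2266, 2277 — 12 in total.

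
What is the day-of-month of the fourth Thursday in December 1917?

27

December 1, 1917 is a Saturday, so the first Thursday is the 6th.
The fourth Thursday is 6 + 21 = 27.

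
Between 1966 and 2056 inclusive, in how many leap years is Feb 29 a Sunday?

3

Leap years in 1966–2056: 23 of them.
Feb 29 weekday advances by 5 (mod 7) from one leap year to the next four years later (or differs when a century non-leap intervenes).
Leap-day weekdays: 1968:Thu 1972:Tue 1976:Sun✓ 1980:Fri 1984:Wed 1988:Mon 1992:Sat 1996:Thu 2000:Tue 2004:Sun✓ 2008:Fri 2012:Wed 2016:Mon 2020:Sat 2024:Thu 2028:Tue 2032:Sun✓ 2036:Fri 2040:Wed 2044:Mon 2048:Sat 2052:Thu 2056:Tue
Sunday: 1976, 2004, 2032 → 3.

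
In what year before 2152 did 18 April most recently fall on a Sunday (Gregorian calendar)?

From one year to the next, a fixed date's weekday advances by 1, or by 2 when a Feb 29 lies between the two dates.
2152: April 18 is Tuesday.
2151: Sunday (−2)
18 April falls on a Sunday in 2151.

2151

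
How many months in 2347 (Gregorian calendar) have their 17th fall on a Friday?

2

Check the 17th of each month of 2347: Jan 17: Fri, Feb 17: Mon, Mar 17: Mon, Apr 17: Thu, May 17: Sat, Jun 17: Tue, Jul 17: Thu, Aug 17: Sun, Sep 17: Wed, Oct 17: Fri, Nov 17: Mon, Dec 17: Wed.
Friday occurs in January, October — 2 months.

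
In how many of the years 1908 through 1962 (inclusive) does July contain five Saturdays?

July has 31 days; it has five Saturdays when Saturday falls among the first (month-length − 28) days — i.e. when July 1 is one of Saturday/Friday/Thursday.
July 1 by year: 1908:Wed 1909:Thu✓ 1910:Fri✓ 1911:Sat✓ 1912:Mon 1913:Tue 1914:Wed 1915:Thu✓ 1916:Sat✓ 1917:Sun 1918:Mon 1919:Tue 1920:Thu✓ 1921:Fri✓ 1922:Sat✓ …(25 more)… 1948:Thu✓ 1949:Fri✓ 1950:Sat✓ 1951:Sun 1952:Tue 1953:Wed 1954:Thu✓ 1955:Fri✓ 1956:Sun 1957:Mon 1958:Tue 1959:Wed 1960:Fri✓ 1961:Sat✓ 1962:Sun
Years with five Saturdays: 1909, 1910, 1911, 1915, 1916, 1920, 1921, 1922, 1926, 1927, 1932, 1933, 1937, 1938, 1939, 1943, 1944, 1948, 1949, 1950, 1954, 1955, 1960, 1961 → 24.

24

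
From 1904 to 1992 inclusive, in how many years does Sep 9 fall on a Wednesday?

Track Sep 9's weekday year by year (advancing +1, or +2 across a Feb 29):
  1904: Fri  1905: Sat (+1)  1906: Sun (+1)  1907: Mon (+1)  1908: Wed (+2) ✓
  1909: Thu (+1)  1910: Fri (+1)  1911: Sat (+1)  1912: Mon (+2)  1913: Tue (+1)
  1914: Wed (+1) ✓  1915: Thu (+1)  1916: Sat (+2)  1917: Sun (+1)  … (61 more years) …
  1979: Sun (+1)  1980: Tue (+2)  1981: Wed (+1) ✓  1982: Thu (+1)  1983: Fri (+1)
  1984: Sun (+2)  1985: Mon (+1)  1986: Tue (+1)  1987: Wed (+1) ✓  1988: Fri (+2)
  1989: Sat (+1)  1990: Sun (+1)  1991: Mon (+1)  1992: Wed (+2) ✓
Wednesday years: 1908, 1914, 1925, 1931, 1936, 1942, 1953, 1959, 1964, 1970, 1981, 1987, 1992 — 13 in total.

13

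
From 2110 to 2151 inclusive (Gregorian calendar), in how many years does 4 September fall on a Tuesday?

Track 4 September's weekday year by year (advancing +1, or +2 across a Feb 29):
  2110: Thu  2111: Fri (+1)  2112: Sun (+2)  2113: Mon (+1)  2114: Tue (+1) ✓
  2115: Wed (+1)  2116: Fri (+2)  2117: Sat (+1)  2118: Sun (+1)  2119: Mon (+1)
  2120: Wed (+2)  2121: Thu (+1)  2122: Fri (+1)  2123: Sat (+1)  … (14 more years) …
  2138: Thu (+1)  2139: Fri (+1)  2140: Sun (+2)  2141: Mon (+1)  2142: Tue (+1) ✓
  2143: Wed (+1)  2144: Fri (+2)  2145: Sat (+1)  2146: Sun (+1)  2147: Mon (+1)
  2148: Wed (+2)  2149: Thu (+1)  2150: Fri (+1)  2151: Sat (+1)
Tuesday years: 2114, 2125, 2131, 2136, 2142 — 5 in total.

5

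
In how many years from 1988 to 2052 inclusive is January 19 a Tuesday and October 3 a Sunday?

Check each year's weekday for January 19 and October 3:
  1988: Tue/Mon  1989: Thu/Tue  1990: Fri/Wed  1991: Sat/Thu  1992: Sun/Sat  1993: Tue/Sun ✓  1994: Wed/Mon  1995: Thu/Tue  1996: Fri/Thu  1997: Sun/Fri  1998: Mon/Sat  1999: Tue/Sun ✓  2000: Wed/Tue  2001: Fri/Wed  …(37 more)…  2039: Wed/Mon  2040: Thu/Wed  2041: Sat/Thu  2042: Sun/Fri  2043: Mon/Sat  2044: Tue/Mon  2045: Thu/Tue  2046: Fri/Wed  2047: Sat/Thu  2048: Sun/Sat  2049: Tue/Sun ✓  2050: Wed/Mon  2051: Thu/Tue  2052: Fri/Thu
Both conditions hold in: 1993, 1999, 2010, 2021, 2027, 2038, 2049 — 7.

7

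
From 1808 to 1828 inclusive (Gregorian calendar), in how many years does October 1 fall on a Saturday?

3

Track October 1's weekday year by year (advancing +1, or +2 across a Feb 29):
  1808: Sat ✓  1809: Sun (+1)  1810: Mon (+1)  1811: Tue (+1)  1812: Thu (+2)
  1813: Fri (+1)  1814: Sat (+1) ✓  1815: Sun (+1)  1816: Tue (+2)  1817: Wed (+1)
  1818: Thu (+1)  1819: Fri (+1)  1820: Sun (+2)  1821: Mon (+1)  1822: Tue (+1)
  1823: Wed (+1)  1824: Fri (+2)  1825: Sat (+1) ✓  1826: Sun (+1)  1827: Mon (+1)
  1828: Wed (+2)
Saturday years: 1808, 1814, 1825 — 3 in total.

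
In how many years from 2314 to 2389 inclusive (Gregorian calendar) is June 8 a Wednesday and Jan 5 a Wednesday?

Check each year's weekday for June 8 and Jan 5:
  2314: Mon/Mon  2315: Tue/Tue  2316: Thu/Wed  2317: Fri/Fri  2318: Sat/Sat  2319: Sun/Sun  2320: Tue/Mon  2321: Wed/Wed ✓  2322: Thu/Thu  2323: Fri/Fri  2324: Sun/Sat  2325: Mon/Mon  2326: Tue/Tue  2327: Wed/Wed ✓  …(48 more)…  2376: Tue/Mon  2377: Wed/Wed ✓  2378: Thu/Thu  2379: Fri/Fri  2380: Sun/Sat  2381: Mon/Mon  2382: Tue/Tue  2383: Wed/Wed ✓  2384: Fri/Thu  2385: Sat/Sat  2386: Sun/Sun  2387: Mon/Mon  2388: Wed/Tue  2389: Thu/Thu
Both conditions hold in: 2321, 2327, 2338, 2349, 2355, 2366, 2377, 2383 — 8.

8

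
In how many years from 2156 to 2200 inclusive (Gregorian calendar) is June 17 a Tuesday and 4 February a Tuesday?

5

Check each year's weekday for June 17 and 4 February:
  2156: Thu/Wed  2157: Fri/Fri  2158: Sat/Sat  2159: Sun/Sun  2160: Tue/Mon  2161: Wed/Wed  2162: Thu/Thu  2163: Fri/Fri  2164: Sun/Sat  2165: Mon/Mon  2166: Tue/Tue ✓  2167: Wed/Wed  2168: Fri/Thu  2169: Sat/Sat  …(17 more)…  2187: Sun/Sun  2188: Tue/Mon  2189: Wed/Wed  2190: Thu/Thu  2191: Fri/Fri  2192: Sun/Sat  2193: Mon/Mon  2194: Tue/Tue ✓  2195: Wed/Wed  2196: Fri/Thu  2197: Sat/Sat  2198: Sun/Sun  2199: Mon/Mon  2200: Tue/Tue ✓
Both conditions hold in: 2166, 2177, 2183, 2194, 2200 — 5.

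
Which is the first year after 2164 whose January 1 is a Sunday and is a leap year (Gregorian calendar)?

Jan 1 advances by 2 weekdays after a leap year and by 1 after a common year.
2164: Jan 1 is Sunday (leap).
2165: Tuesday
2166: Wednesday
2167: Thursday
2168: Friday (leap)
2169: Sunday
2170: Monday
2171: Tuesday
2172: Wednesday (leap)
2173: Friday
2174: Saturday
2175: Sunday
2176: Monday (leap)
2177: Wednesday
2178: Thursday
2179: Friday
2180: Saturday (leap)
2181: Monday
2182: Tuesday
2183: Wednesday
2184: Thursday (leap)
2185: Saturday
2186: Sunday
2187: Monday
2188: Tuesday (leap)
2189: Thursday
2190: Friday
2191: Saturday
2192: Sunday (leap)
2192 begins on a Sunday and is a leap year.

2192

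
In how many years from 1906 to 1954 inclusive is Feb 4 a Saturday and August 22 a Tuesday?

Check each year's weekday for Feb 4 and August 22:
  1906: Sun/Wed  1907: Mon/Thu  1908: Tue/Sat  1909: Thu/Sun  1910: Fri/Mon  1911: Sat/Tue ✓  1912: Sun/Thu  1913: Tue/Fri  1914: Wed/Sat  1915: Thu/Sun  1916: Fri/Tue  1917: Sun/Wed  1918: Mon/Thu  1919: Tue/Fri  …(21 more)…  1941: Tue/Fri  1942: Wed/Sat  1943: Thu/Sun  1944: Fri/Tue  1945: Sun/Wed  1946: Mon/Thu  1947: Tue/Fri  1948: Wed/Sun  1949: Fri/Mon  1950: Sat/Tue ✓  1951: Sun/Wed  1952: Mon/Fri  1953: Wed/Sat  1954: Thu/Sun
Both conditions hold in: 1911, 1922, 1933, 1939, 1950 — 5.

5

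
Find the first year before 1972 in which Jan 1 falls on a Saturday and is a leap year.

1944

Jan 1 advances by 2 weekdays after a leap year and by 1 after a common year.
1972: Jan 1 is Saturday (leap).
1971: Friday
1970: Thursday
1969: Wednesday
1968: Monday (leap)
1967: Sunday
1966: Saturday
1965: Friday
1964: Wednesday (leap)
1963: Tuesday
1962: Monday
1961: Sunday
1960: Friday (leap)
1959: Thursday
1958: Wednesday
1957: Tuesday
1956: Sunday (leap)
1955: Saturday
1954: Friday
1953: Thursday
1952: Tuesday (leap)
1951: Monday
1950: Sunday
1949: Saturday
1948: Thursday (leap)
1947: Wednesday
1946: Tuesday
1945: Monday
1944: Saturday (leap)
1944 begins on a Saturday and is a leap year.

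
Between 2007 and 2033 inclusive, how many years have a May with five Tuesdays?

May has 31 days; it has five Tuesdays when Tuesday falls among the first (month-length − 28) days — i.e. when May 1 is one of Tuesday/Monday/Sunday.
May 1 by year: 2007:Tue✓ 2008:Thu 2009:Fri 2010:Sat 2011:Sun✓ 2012:Tue✓ 2013:Wed 2014:Thu 2015:Fri 2016:Sun✓ 2017:Mon✓ 2018:Tue✓ 2019:Wed 2020:Fri 2021:Sat 2022:Sun✓ 2023:Mon✓ 2024:Wed 2025:Thu 2026:Fri 2027:Sat 2028:Mon✓ 2029:Tue✓ 2030:Wed 2031:Thu 2032:Sat 2033:Sun✓
Years with five Tuesdays: 2007, 2011, 2012, 2016, 2017, 2018, 2022, 2023, 2028, 2029, 2033 → 11.

11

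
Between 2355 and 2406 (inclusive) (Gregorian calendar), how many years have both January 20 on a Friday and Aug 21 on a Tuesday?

2

Check each year's weekday for January 20 and Aug 21:
  2355: Thu/Sun  2356: Fri/Tue ✓  2357: Sun/Wed  2358: Mon/Thu  2359: Tue/Fri  2360: Wed/Sun  2361: Fri/Mon  2362: Sat/Tue  2363: Sun/Wed  2364: Mon/Fri  2365: Wed/Sat  2366: Thu/Sun  2367: Fri/Mon  2368: Sat/Wed  …(24 more)…  2393: Wed/Sat  2394: Thu/Sun  2395: Fri/Mon  2396: Sat/Wed  2397: Mon/Thu  2398: Tue/Fri  2399: Wed/Sat  2400: Thu/Mon  2401: Sat/Tue  2402: Sun/Wed  2403: Mon/Thu  2404: Tue/Sat  2405: Thu/Sun  2406: Fri/Mon
Both conditions hold in: 2356, 2384 — 2.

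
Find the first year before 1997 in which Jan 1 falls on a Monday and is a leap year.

Jan 1 advances by 2 weekdays after a leap year and by 1 after a common year.
1997: Jan 1 is Wednesday.
1996: Monday (leap)
1996 begins on a Monday and is a leap year.

1996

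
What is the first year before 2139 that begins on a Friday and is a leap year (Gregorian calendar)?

Jan 1 advances by 2 weekdays after a leap year and by 1 after a common year.
2139: Jan 1 is Thursday.
2138: Wednesday
2137: Tuesday
2136: Sunday (leap)
2135: Saturday
2134: Friday
2133: Thursday
2132: Tuesday (leap)
2131: Monday
2130: Sunday
2129: Saturday
2128: Thursday (leap)
2127: Wednesday
2126: Tuesday
2125: Monday
2124: Saturday (leap)
2123: Friday
2122: Thursday
2121: Wednesday
2120: Monday (leap)
2119: Sunday
2118: Saturday
2117: Friday
2116: Wednesday (leap)
2115: Tuesday
2114: Monday
2113: Sunday
2112: Friday (leap)
2112 begins on a Friday and is a leap year.

2112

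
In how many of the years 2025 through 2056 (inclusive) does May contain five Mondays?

May has 31 days; it has five Mondays when Monday falls among the first (month-length − 28) days — i.e. when May 1 is one of Monday/Sunday/Saturday.
May 1 by year: 2025:Thu 2026:Fri 2027:Sat✓ 2028:Mon✓ 2029:Tue 2030:Wed 2031:Thu 2032:Sat✓ 2033:Sun✓ 2034:Mon✓ 2035:Tue 2036:Thu 2037:Fri 2038:Sat✓ 2039:Sun✓ 2040:Tue 2041:Wed 2042:Thu 2043:Fri 2044:Sun✓ 2045:Mon✓ 2046:Tue 2047:Wed 2048:Fri 2049:Sat✓ 2050:Sun✓ 2051:Mon✓ 2052:Wed 2053:Thu 2054:Fri 2055:Sat✓ 2056:Mon✓
Years with five Mondays: 2027, 2028, 2032, 2033, 2034, 2038, 2039, 2044, 2045, 2049, 2050, 2051, 2055, 2056 → 14.

14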